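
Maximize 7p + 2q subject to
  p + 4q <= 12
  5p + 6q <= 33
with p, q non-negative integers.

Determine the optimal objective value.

42

Relaxing integrality, the LP optimum is 46.20 at (p,q) = (6.6, 0), which is not an integer point.
(p,q)=(6,0): 1·6+4·0=6≤12, 5·6+6·0=30≤33, objective 42.
(p,q)=(5,1): 1·5+4·1=9≤12, 5·5+6·1=31≤33, objective 37.
The best lattice point is (6,0), giving 42.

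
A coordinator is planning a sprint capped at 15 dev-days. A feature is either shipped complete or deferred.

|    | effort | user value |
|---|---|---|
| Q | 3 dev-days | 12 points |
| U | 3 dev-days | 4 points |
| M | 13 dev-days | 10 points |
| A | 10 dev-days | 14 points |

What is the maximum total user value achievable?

26

U + A: effort 3 + 10 = 13 ≤ 15, user value 4 + 14 = 18.
Q + A: effort 3 + 10 = 13 ≤ 15, user value 12 + 14 = 26.
Q + U: effort 3 + 3 = 6 ≤ 15, user value 12 + 4 = 16.
Best is Q and A with total user value 26.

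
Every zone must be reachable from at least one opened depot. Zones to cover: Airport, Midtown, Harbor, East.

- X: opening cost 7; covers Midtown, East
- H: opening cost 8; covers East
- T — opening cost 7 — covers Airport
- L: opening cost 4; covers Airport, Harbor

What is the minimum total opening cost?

11

This is a weighted set-cover instance.
Choose X and L: together they cover Airport, Midtown, Harbor, East — every zone.
Total opening cost: 7 + 4 = 11.
No cover costs less than 11.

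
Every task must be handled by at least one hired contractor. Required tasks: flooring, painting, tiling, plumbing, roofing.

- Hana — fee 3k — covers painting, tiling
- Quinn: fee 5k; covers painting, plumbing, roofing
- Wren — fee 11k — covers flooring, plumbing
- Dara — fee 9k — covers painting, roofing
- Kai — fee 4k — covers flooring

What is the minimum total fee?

12

This is a weighted set-cover instance.
Choose Hana, Quinn, and Kai: together they cover flooring, painting, tiling, plumbing, roofing — every task.
Total fee: 3 + 5 + 4 = 12.
No cover costs less than 12.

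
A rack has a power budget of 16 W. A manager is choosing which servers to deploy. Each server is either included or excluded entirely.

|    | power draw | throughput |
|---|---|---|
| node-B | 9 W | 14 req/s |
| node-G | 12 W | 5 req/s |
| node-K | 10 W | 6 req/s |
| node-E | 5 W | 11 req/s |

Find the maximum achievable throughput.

25

Take node-B and node-E: power draw 9 + 5 = 14 ≤ 16, throughput 14 + 11 = 25.
No other feasible combination does better.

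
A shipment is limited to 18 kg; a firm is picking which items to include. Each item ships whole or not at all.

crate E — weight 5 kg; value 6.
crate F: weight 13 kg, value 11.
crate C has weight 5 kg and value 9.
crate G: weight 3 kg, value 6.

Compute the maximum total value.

This is a 0-1 knapsack instance.
Take crate E, crate C, and crate G: weight 5 + 5 + 3 = 13 ≤ 18, value 6 + 9 + 6 = 21.
No other feasible combination does better.

21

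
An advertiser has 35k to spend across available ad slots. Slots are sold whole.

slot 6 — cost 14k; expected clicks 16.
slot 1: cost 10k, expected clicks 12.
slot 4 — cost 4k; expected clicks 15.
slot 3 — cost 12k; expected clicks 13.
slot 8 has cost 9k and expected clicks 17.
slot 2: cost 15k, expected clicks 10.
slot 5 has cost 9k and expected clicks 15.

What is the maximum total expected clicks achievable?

Treat it as a binary knapsack problem.
Take slot 4, slot 3, slot 8, and slot 5: cost 4 + 12 + 9 + 9 = 34 ≤ 35, expected clicks 15 + 13 + 17 + 15 = 60.
No other feasible combination does better.

60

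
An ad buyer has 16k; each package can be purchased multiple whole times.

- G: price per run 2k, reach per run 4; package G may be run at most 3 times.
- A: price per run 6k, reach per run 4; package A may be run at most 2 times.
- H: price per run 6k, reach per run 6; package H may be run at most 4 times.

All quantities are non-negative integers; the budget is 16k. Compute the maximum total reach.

20

Take 2×G and 2×H: price 16 ≤ 16, reach 2·4 + 2·6 = 20.
No other integer combination yields more.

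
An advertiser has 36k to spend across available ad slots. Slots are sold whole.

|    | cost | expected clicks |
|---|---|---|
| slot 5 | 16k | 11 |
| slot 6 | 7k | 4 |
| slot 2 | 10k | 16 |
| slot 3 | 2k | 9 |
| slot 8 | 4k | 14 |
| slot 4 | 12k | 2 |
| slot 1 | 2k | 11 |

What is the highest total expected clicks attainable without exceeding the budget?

This is an integer program with binary decision variables.
Allowing fractional choices, the relaxed optimum would be about 62.1, but ad slots are indivisible.
slot 6 + slot 2 + slot 3 + slot 8 + slot 1: cost 7 + 10 + 2 + 4 + 2 = 25 ≤ 36, expected clicks 4 + 16 + 9 + 14 + 11 = 54.
slot 5 + slot 2 + slot 3 + slot 8 + slot 1: cost 16 + 10 + 2 + 4 + 2 = 34 ≤ 36, expected clicks 11 + 16 + 9 + 14 + 11 = 61.
Best is slot 5, slot 2, slot 3, slot 8, and slot 1 with total expected clicks 61.

61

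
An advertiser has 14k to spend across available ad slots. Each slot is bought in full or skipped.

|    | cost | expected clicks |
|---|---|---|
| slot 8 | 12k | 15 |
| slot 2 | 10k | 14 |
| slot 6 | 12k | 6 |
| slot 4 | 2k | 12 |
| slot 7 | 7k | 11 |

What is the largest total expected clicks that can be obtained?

27

This is a 0-1 knapsack instance.
Allowing fractional choices, the relaxed optimum would be about 30.0, but ad slots are indivisible.
slot 2 + slot 4: cost 10 + 2 = 12 ≤ 14, expected clicks 14 + 12 = 26.
slot 8 + slot 4: cost 12 + 2 = 14 ≤ 14, expected clicks 15 + 12 = 27.
slot 4 + slot 7: cost 2 + 7 = 9 ≤ 14, expected clicks 12 + 11 = 23.
Best is slot 8 and slot 4 with total expected clicks 27.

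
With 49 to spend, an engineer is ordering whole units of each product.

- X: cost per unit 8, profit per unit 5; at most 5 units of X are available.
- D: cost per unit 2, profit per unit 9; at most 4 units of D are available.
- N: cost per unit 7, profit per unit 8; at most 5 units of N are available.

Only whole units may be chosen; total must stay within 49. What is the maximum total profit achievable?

76

This is a bounded integer knapsack.
D has the best ratio (9/2); taking only D gives at most 4×9 = 36 (stopped by the supply cap of 4).
Mixing does better — 4×D and 5×N: cost 43 ≤ 49, profit 4·9 + 5·8 = 76.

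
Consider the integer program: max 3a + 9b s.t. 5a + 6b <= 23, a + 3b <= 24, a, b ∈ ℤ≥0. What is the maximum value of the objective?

(a,b)=(1,3) is feasible, giving 30.
(a,b)=(0,3) is feasible, giving 27.
The best lattice point is (1,3), giving 30.

30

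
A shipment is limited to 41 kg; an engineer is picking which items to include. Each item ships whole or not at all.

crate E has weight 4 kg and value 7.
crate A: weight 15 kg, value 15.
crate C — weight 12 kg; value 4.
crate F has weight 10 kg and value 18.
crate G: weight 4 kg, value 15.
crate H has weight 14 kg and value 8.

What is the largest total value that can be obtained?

55

Allowing fractional choices, the relaxed optimum would be about 59.6, but items are indivisible.
crate E + crate A + crate F + crate G: weight 4 + 15 + 10 + 4 = 33 ≤ 41, value 7 + 15 + 18 + 15 = 55.
crate A + crate C + crate F + crate G: weight 15 + 12 + 10 + 4 = 41 ≤ 41, value 15 + 4 + 18 + 15 = 52.
Best is crate E, crate A, crate F, and crate G with total value 55.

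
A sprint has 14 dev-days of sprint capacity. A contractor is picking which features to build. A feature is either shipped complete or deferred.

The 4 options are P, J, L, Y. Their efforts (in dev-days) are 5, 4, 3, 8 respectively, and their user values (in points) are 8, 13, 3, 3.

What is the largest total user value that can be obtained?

24

Take P, J, and L: effort 5 + 4 + 3 = 12 ≤ 14, user value 8 + 13 + 3 = 24.
No other feasible combination does better.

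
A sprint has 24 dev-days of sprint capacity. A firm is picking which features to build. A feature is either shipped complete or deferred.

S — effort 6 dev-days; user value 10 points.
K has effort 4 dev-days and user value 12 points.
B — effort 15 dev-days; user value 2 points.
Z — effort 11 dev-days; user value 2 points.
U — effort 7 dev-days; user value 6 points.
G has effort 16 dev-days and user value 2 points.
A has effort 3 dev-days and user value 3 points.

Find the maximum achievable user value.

31

S + K + U: effort 6 + 4 + 7 = 17 ≤ 24, user value 10 + 12 + 6 = 28.
S + K + U + A: effort 6 + 4 + 7 + 3 = 20 ≤ 24, user value 10 + 12 + 6 + 3 = 31.
Best is S, K, U, and A with total user value 31.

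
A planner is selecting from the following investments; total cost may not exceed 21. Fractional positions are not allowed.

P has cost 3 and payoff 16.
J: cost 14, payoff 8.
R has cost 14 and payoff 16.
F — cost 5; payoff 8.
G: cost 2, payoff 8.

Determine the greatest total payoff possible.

40

Take P, R, and G: cost 3 + 14 + 2 = 19 ≤ 21, payoff 16 + 16 + 8 = 40.
No other feasible combination does better.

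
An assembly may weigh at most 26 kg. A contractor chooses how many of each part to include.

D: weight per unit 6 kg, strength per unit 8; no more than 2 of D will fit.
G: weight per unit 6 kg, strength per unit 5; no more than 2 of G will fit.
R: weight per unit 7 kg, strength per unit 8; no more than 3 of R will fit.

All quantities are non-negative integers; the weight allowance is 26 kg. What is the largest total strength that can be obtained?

This is a bounded integer knapsack.
2×D and 2×R: weight 26 ≤ 26, strength 2·8 + 2·8 = 32.
1×D, 1×G, and 2×R: weight 26 ≤ 26, strength 1·8 + 1·5 + 2·8 = 29.
Best is 32.

32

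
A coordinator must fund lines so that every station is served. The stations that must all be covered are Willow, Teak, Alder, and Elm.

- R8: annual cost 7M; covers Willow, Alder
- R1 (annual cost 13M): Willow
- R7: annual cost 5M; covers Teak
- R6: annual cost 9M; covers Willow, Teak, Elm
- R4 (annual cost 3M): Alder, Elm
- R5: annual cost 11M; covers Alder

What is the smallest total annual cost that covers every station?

This is a weighted set-cover instance.
Choose R6 and R4: together they cover Willow, Teak, Alder, Elm — every station.
Total annual cost: 9 + 3 = 12.
No cover costs less than 12.

12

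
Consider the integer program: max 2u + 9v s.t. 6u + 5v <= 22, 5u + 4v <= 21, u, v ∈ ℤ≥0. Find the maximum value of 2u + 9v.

(u,v)=(0,4): 6·0+5·4=20≤22, 5·0+4·4=16≤21, objective 36.
(u,v)=(1,3): 6·1+5·3=21≤22, 5·1+4·3=17≤21, objective 29.
(u,v)=(0,3): 6·0+5·3=15≤22, 5·0+4·3=12≤21, objective 27.
The best lattice point is (0,4), giving 36.

36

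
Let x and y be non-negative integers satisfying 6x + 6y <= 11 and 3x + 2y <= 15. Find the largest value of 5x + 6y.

6

(x,y)=(0,1) is feasible, giving 6.
(x,y)=(1,0) is feasible, giving 5.
(x,y)=(0,0) is feasible, giving 0.
The best lattice point is (0,1), giving 6.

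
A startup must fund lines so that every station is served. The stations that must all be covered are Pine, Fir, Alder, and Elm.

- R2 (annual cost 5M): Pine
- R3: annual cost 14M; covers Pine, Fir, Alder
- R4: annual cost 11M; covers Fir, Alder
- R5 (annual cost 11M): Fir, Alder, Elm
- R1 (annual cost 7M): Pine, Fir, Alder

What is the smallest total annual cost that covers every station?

16

This is an integer covering problem.
Choose R2 and R5: together they cover Pine, Fir, Alder, Elm — every station.
Total annual cost: 5 + 11 = 16.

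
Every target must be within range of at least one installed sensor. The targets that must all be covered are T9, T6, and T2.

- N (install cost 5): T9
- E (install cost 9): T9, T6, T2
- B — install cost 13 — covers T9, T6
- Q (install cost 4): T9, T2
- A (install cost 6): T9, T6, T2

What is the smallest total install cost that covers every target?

6

This is a weighted set-cover instance.
The greedy cost-per-new-target heuristic would pick Q and A for 10, but a cheaper cover exists.
A alone covers T9, T6, T2 — every target.
Total install cost: 6.
No cover costs less than 6.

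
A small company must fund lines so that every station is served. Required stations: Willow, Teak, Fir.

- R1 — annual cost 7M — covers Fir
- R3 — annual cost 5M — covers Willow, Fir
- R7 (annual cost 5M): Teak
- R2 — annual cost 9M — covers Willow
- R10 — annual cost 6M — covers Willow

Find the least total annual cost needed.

Choose R3 and R7: together they cover Willow, Teak, Fir — every station.
Total annual cost: 5 + 5 = 10.

10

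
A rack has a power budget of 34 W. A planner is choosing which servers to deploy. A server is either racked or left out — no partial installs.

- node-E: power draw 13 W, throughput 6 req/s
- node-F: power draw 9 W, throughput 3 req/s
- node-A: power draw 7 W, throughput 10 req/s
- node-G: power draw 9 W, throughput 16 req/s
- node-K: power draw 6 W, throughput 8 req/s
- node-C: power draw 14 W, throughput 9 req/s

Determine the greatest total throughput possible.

Allowing fractional choices, the relaxed optimum would be about 41.7, but servers are indivisible.
node-A + node-G + node-K: power draw 7 + 9 + 6 = 22 ≤ 34, throughput 10 + 16 + 8 = 34.
node-A + node-G + node-C: power draw 7 + 9 + 14 = 30 ≤ 34, throughput 10 + 16 + 9 = 35.
node-F + node-A + node-G + node-K: power draw 9 + 7 + 9 + 6 = 31 ≤ 34, throughput 3 + 10 + 16 + 8 = 37.
Best is node-F, node-A, node-G, and node-K with total throughput 37.

37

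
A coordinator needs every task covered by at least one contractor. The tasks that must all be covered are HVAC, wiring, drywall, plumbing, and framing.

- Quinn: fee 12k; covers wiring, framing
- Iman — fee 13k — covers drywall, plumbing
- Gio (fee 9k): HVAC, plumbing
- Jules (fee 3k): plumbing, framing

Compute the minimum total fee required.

34

The greedy cost-per-new-task heuristic would pick Jules, Gio, Quinn, and Iman for 37, but a cheaper cover exists.
Choose Quinn, Iman, and Gio: together they cover HVAC, wiring, drywall, plumbing, framing — every task.
Total fee: 12 + 13 + 9 = 34.
No cover costs less than 34.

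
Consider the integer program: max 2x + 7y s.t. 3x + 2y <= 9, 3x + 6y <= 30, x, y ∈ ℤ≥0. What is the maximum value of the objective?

28

The continuous relaxation peaks at (0, 4.5) with value 31.50; rounding to a feasible lattice point costs some objective.
(x,y)=(0,4): 3·0+2·4=8≤9, 3·0+6·4=24≤30, objective 28.
(x,y)=(1,3): 3·1+2·3=9≤9, 3·1+6·3=21≤30, objective 23.
Maximum is 28 at (x,y)=(0,4).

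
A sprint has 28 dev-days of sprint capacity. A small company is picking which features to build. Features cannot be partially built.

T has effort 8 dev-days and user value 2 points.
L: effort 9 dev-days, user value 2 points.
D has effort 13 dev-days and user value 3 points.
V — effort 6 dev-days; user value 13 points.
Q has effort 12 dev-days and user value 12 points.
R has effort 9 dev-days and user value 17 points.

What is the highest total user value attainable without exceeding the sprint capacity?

Allowing fractional choices, the relaxed optimum would be about 42.2, but features are indivisible.
T + V + R: effort 8 + 6 + 9 = 23 ≤ 28, user value 2 + 13 + 17 = 32.
V + Q + R: effort 6 + 12 + 9 = 27 ≤ 28, user value 13 + 12 + 17 = 42.
D + V + R: effort 13 + 6 + 9 = 28 ≤ 28, user value 3 + 13 + 17 = 33.
Best is V, Q, and R with total user value 42.

42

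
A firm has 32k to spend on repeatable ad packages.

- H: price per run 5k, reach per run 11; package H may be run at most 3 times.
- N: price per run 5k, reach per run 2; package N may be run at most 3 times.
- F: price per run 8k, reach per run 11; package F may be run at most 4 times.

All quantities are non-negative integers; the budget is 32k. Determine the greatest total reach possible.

55

3×H and 2×F: price 31 ≤ 32, reach 3·11 + 2·11 = 55.
2×H, 1×N, and 2×F: price 31 ≤ 32, reach 2·11 + 1·2 + 2·11 = 46.
Best is 55.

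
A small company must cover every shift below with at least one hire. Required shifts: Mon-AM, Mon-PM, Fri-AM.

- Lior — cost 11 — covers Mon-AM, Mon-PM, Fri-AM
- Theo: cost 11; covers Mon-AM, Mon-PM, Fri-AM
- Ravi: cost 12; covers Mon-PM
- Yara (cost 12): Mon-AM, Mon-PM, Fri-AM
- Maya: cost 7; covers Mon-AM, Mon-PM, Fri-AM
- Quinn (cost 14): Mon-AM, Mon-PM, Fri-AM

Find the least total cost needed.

7

Maya alone covers Mon-AM, Mon-PM, Fri-AM — every shift.
Total cost: 7.
No cover costs less than 7.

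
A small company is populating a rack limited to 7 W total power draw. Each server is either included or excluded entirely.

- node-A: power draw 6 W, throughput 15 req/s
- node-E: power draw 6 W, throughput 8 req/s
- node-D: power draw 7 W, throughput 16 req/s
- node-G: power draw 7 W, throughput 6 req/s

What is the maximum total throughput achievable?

Take node-D: power draw 7 ≤ 7, throughput 16.
No other feasible combination does better.

16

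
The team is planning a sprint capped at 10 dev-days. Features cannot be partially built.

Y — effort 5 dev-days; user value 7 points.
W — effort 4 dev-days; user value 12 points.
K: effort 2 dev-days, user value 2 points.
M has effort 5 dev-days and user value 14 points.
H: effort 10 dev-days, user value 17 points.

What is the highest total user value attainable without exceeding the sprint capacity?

26

This is an integer program with binary decision variables.
Take W and M: effort 4 + 5 = 9 ≤ 10, user value 12 + 14 = 26.
No other feasible combination does better.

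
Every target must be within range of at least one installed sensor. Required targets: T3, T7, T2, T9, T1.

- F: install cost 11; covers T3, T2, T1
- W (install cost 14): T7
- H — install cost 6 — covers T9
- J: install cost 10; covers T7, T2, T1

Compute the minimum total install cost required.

This is an integer covering problem.
Choose F, H, and J: together they cover T3, T7, T2, T9, T1 — every target.
Total install cost: 11 + 6 + 10 = 27.

27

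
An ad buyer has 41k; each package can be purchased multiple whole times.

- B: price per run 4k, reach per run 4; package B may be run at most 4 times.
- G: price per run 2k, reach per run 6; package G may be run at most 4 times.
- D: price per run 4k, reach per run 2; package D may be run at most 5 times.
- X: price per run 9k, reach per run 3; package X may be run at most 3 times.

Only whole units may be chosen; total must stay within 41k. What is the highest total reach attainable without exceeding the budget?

48

This is a bounded integer knapsack.
4×B, 4×G, and 4×D: price 40 ≤ 41, reach 4·4 + 4·6 + 4·2 = 48.
4×B, 4×G, 2×D, and 1×X: price 41 ≤ 41, reach 4·4 + 4·6 + 2·2 + 1·3 = 47.
Best is 48.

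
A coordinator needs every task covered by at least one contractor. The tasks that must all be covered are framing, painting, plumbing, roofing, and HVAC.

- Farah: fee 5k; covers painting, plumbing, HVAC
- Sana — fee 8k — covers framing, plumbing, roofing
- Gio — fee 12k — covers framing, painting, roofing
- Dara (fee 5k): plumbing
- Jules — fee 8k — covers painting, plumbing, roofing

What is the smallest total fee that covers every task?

This is a weighted set-cover instance.
Choose Farah and Sana: together they cover framing, painting, plumbing, roofing, HVAC — every task.
Total fee: 5 + 8 = 13.

13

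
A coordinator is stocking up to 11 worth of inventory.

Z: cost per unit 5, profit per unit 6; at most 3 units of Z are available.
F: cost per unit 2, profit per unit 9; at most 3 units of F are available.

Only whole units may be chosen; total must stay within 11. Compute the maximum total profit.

This is a bounded integer knapsack.
1×Z and 3×F: cost 11 ≤ 11, profit 1·6 + 3·9 = 33.
3×F: cost 6 ≤ 11, profit 3·9 = 27.
Best is 33.

33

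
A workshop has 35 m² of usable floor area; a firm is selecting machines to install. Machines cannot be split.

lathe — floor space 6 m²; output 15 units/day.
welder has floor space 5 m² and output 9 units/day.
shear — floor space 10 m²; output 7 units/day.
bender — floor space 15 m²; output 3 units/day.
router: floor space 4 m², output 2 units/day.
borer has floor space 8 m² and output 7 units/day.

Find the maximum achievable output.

40

This is an integer program with binary decision variables.
Take lathe, welder, shear, router, and borer: floor space 6 + 5 + 10 + 4 + 8 = 33 ≤ 35, output 15 + 9 + 7 + 2 + 7 = 40.
No other feasible combination does better.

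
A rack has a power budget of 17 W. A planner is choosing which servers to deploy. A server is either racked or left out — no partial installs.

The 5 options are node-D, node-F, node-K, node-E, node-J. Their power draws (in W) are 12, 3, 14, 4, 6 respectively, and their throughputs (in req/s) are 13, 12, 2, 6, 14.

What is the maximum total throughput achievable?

This is a 0-1 knapsack instance.
node-D + node-F: power draw 12 + 3 = 15 ≤ 17, throughput 13 + 12 = 25.
node-F + node-J: power draw 3 + 6 = 9 ≤ 17, throughput 12 + 14 = 26.
node-F + node-E + node-J: power draw 3 + 4 + 6 = 13 ≤ 17, throughput 12 + 6 + 14 = 32.
Best is node-F, node-E, and node-J with total throughput 32.

32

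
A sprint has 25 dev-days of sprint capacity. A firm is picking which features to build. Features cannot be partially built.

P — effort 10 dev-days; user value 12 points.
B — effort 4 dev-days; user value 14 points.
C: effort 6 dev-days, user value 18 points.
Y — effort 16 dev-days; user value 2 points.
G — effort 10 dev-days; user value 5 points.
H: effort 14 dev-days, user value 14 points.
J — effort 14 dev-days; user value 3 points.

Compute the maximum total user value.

Allowing fractional choices, the relaxed optimum would be about 49.0, but features are indivisible.
P + B + C: effort 10 + 4 + 6 = 20 ≤ 25, user value 12 + 14 + 18 = 44.
B + C + H: effort 4 + 6 + 14 = 24 ≤ 25, user value 14 + 18 + 14 = 46.
B + C + G: effort 4 + 6 + 10 = 20 ≤ 25, user value 14 + 18 + 5 = 37.
Best is B, C, and H with total user value 46.

46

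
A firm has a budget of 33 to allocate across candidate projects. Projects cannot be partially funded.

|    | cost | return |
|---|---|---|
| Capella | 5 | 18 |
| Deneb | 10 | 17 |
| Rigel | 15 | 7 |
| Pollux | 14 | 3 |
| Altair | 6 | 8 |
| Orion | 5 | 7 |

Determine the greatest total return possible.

Allowing fractional choices, the relaxed optimum would be about 53.3, but projects are indivisible.
Capella + Deneb + Altair: cost 5 + 10 + 6 = 21 ≤ 33, return 18 + 17 + 8 = 43.
Capella + Deneb + Altair + Orion: cost 5 + 10 + 6 + 5 = 26 ≤ 33, return 18 + 17 + 8 + 7 = 50.
Capella + Deneb + Orion: cost 5 + 10 + 5 = 20 ≤ 33, return 18 + 17 + 7 = 42.
Best is Capella, Deneb, Altair, and Orion with total return 50.

50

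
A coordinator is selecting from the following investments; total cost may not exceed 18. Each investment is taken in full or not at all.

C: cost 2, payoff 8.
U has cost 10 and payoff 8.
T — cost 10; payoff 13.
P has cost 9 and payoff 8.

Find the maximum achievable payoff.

This is a 0-1 knapsack instance.
C + P: cost 2 + 9 = 11 ≤ 18, payoff 8 + 8 = 16.
C + T: cost 2 + 10 = 12 ≤ 18, payoff 8 + 13 = 21.
Best is C and T with total payoff 21.

21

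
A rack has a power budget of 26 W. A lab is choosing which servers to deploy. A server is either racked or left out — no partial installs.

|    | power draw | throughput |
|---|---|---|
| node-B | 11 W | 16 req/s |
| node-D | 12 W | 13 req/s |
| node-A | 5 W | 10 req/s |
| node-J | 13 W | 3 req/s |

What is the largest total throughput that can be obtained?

node-B + node-D: power draw 11 + 12 = 23 ≤ 26, throughput 16 + 13 = 29.
node-B + node-A: power draw 11 + 5 = 16 ≤ 26, throughput 16 + 10 = 26.
Best is node-B and node-D with total throughput 29.

29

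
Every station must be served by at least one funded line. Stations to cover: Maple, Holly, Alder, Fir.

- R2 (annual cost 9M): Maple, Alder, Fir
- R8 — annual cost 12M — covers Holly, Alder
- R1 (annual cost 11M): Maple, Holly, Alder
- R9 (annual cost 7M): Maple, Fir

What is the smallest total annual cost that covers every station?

This is a weighted set-cover instance.
The greedy cost-per-new-station heuristic would pick R2 and R1 for 20, but a cheaper cover exists.
Choose R1 and R9: together they cover Maple, Holly, Alder, Fir — every station.
Total annual cost: 11 + 7 = 18.
No cover costs less than 18.

18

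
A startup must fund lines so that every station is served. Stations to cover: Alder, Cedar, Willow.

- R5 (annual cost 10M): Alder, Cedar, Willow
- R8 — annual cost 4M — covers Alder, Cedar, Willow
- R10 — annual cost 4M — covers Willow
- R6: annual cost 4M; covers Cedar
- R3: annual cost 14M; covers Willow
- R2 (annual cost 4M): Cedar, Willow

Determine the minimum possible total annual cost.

4

R8 alone covers Alder, Cedar, Willow — every station.
Total annual cost: 4.
No cover costs less than 4.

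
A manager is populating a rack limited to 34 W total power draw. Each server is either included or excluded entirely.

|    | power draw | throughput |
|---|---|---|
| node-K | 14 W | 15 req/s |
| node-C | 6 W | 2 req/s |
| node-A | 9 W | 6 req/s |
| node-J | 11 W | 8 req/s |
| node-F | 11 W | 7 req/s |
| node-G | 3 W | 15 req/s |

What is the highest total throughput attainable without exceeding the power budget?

node-K + node-C + node-F + node-G: power draw 14 + 6 + 11 + 3 = 34 ≤ 34, throughput 15 + 2 + 7 + 15 = 39.
node-K + node-C + node-J + node-G: power draw 14 + 6 + 11 + 3 = 34 ≤ 34, throughput 15 + 2 + 8 + 15 = 40.
node-K + node-J + node-G: power draw 14 + 11 + 3 = 28 ≤ 34, throughput 15 + 8 + 15 = 38.
Best is node-K, node-C, node-J, and node-G with total throughput 40.

40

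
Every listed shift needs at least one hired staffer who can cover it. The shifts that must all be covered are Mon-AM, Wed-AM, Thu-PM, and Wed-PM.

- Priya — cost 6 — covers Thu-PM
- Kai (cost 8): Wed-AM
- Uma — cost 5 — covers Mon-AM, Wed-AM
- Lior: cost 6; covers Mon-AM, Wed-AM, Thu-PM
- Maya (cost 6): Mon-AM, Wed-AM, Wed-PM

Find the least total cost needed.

12

Choose Priya and Maya: together they cover Mon-AM, Wed-AM, Thu-PM, Wed-PM — every shift.
Total cost: 6 + 6 = 12.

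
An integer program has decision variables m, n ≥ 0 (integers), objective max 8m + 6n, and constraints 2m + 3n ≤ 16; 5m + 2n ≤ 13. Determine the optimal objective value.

The continuous relaxation peaks at (0.636, 4.91) with value 34.55; rounding to a feasible lattice point costs some objective.
(m,n)=(1,4): 2·1+3·4=14≤16, 5·1+2·4=13≤13, objective 32.
(m,n)=(0,5): 2·0+3·5=15≤16, 5·0+2·5=10≤13, objective 30.
(m,n)=(1,3): 2·1+3·3=11≤16, 5·1+2·3=11≤13, objective 26.
(m,n)=(0,4): 2·0+3·4=12≤16, 5·0+2·4=8≤13, objective 24.
Maximum is 32 at (m,n)=(1,4).

32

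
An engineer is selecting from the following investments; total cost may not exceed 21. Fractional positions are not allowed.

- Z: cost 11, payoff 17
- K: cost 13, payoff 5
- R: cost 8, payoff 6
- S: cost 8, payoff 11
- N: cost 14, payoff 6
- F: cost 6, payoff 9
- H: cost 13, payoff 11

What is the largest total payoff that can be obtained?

This is a 0-1 knapsack instance.
Z + S: cost 11 + 8 = 19 ≤ 21, payoff 17 + 11 = 28.
Z + F: cost 11 + 6 = 17 ≤ 21, payoff 17 + 9 = 26.
Best is Z and S with total payoff 28.

28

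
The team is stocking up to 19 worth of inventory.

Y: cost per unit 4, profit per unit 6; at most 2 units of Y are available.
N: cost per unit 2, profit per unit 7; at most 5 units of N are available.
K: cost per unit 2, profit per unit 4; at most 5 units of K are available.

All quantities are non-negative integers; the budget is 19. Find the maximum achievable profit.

N has the best ratio (7/2); taking only N gives at most 5×7 = 35 (stopped by the supply cap of 5).
Mixing does better — 5×N and 4×K: cost 18 ≤ 19, profit 5·7 + 4·4 = 51.

51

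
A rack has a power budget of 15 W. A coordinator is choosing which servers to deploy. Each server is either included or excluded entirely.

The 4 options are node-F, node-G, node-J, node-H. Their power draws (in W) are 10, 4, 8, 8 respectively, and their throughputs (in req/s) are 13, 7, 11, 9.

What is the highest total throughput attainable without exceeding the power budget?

Allowing fractional choices, the relaxed optimum would be about 21.9, but servers are indivisible.
node-F + node-G: power draw 10 + 4 = 14 ≤ 15, throughput 13 + 7 = 20.
node-G + node-J: power draw 4 + 8 = 12 ≤ 15, throughput 7 + 11 = 18.
node-G + node-H: power draw 4 + 8 = 12 ≤ 15, throughput 7 + 9 = 16.
Best is node-F and node-G with total throughput 20.

20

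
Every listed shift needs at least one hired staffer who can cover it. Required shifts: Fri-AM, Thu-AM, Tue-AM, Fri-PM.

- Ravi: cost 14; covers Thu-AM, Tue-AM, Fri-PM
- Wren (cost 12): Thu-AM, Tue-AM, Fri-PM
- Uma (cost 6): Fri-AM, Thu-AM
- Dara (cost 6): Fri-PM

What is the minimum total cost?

18

Choose Wren and Uma: together they cover Fri-AM, Thu-AM, Tue-AM, Fri-PM — every shift.
Total cost: 12 + 6 = 18.
No cover costs less than 18.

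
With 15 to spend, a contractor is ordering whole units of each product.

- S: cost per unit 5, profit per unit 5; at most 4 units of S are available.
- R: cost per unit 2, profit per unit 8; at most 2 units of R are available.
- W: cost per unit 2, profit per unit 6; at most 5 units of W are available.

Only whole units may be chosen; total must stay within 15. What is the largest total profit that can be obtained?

2×R and 4×W: cost 12 ≤ 15, profit 2·8 + 4·6 = 40.
2×R and 5×W: cost 14 ≤ 15, profit 2·8 + 5·6 = 46.
Best is 46.

46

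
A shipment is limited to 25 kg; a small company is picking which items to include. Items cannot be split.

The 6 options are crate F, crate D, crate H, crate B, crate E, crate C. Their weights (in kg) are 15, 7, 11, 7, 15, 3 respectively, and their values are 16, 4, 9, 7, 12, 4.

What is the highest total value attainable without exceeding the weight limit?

crate F + crate D + crate C: weight 15 + 7 + 3 = 25 ≤ 25, value 16 + 4 + 4 = 24.
crate F + crate B: weight 15 + 7 = 22 ≤ 25, value 16 + 7 = 23.
crate F + crate B + crate C: weight 15 + 7 + 3 = 25 ≤ 25, value 16 + 7 + 4 = 27.
Best is crate F, crate B, and crate C with total value 27.

27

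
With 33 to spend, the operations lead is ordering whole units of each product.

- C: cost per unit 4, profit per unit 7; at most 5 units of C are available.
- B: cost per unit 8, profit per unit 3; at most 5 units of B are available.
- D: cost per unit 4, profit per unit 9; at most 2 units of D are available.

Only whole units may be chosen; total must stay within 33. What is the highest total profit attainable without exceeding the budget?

5×C and 2×D: cost 28 ≤ 33, profit 5·7 + 2·9 = 53.
4×C, 1×B, and 2×D: cost 32 ≤ 33, profit 4·7 + 1·3 + 2·9 = 49.
Best is 53.

53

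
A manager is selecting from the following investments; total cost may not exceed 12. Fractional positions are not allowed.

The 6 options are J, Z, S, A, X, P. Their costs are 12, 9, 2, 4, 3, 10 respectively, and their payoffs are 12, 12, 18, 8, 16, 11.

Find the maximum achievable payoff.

Z + S: cost 9 + 2 = 11 ≤ 12, payoff 12 + 18 = 30.
S + A + X: cost 2 + 4 + 3 = 9 ≤ 12, payoff 18 + 8 + 16 = 42.
S + X: cost 2 + 3 = 5 ≤ 12, payoff 18 + 16 = 34.
Best is S, A, and X with total payoff 42.

42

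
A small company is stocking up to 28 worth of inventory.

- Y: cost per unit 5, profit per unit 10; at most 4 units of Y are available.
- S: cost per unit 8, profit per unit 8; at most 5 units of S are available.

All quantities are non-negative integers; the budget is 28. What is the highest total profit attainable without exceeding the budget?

48

Y has the best ratio (10/5); taking only Y gives at most 4×10 = 40 (stopped by the supply cap of 4).
Mixing does better — 4×Y and 1×S: cost 28 ≤ 28, profit 4·10 + 1·8 = 48.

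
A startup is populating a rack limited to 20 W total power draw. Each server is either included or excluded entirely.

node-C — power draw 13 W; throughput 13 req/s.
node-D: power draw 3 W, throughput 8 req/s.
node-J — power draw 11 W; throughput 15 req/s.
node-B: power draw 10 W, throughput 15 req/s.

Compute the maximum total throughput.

23

Take node-D and node-B: power draw 3 + 10 = 13 ≤ 20, throughput 8 + 15 = 23.
No feasible combination exceeds this.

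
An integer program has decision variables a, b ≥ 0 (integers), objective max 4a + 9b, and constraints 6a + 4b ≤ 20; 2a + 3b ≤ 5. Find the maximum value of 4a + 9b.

13

The continuous relaxation peaks at (0, 1.67) with value 15.00; rounding to a feasible lattice point costs some objective.
(a,b)=(1,1): 6·1+4·1=10≤20, 2·1+3·1=5≤5, objective 13.
(a,b)=(0,1): 6·0+4·1=4≤20, 2·0+3·1=3≤5, objective 9.
(a,b)=(2,0): 6·2+4·0=12≤20, 2·2+3·0=4≤5, objective 8.
The best lattice point is (1,1), giving 13.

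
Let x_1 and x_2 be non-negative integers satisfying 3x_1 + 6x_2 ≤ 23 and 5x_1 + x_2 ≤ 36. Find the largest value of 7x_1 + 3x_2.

The continuous relaxation peaks at (7.15, 0.259) with value 50.81; rounding to a feasible lattice point costs some objective.
(x_1,x_2)=(7,0): 3·7+6·0=21≤23, 5·7+1·0=35≤36, objective 49.
(x_1,x_2)=(6,0): 3·6+6·0=18≤23, 5·6+1·0=30≤36, objective 42.
Maximum is 49 at (x_1,x_2)=(7,0).

49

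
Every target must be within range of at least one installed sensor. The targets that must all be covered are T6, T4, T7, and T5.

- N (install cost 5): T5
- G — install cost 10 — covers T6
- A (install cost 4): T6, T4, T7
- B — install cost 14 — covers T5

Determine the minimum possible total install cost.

9

This is a weighted set-cover instance.
Choose N and A: together they cover T6, T4, T7, T5 — every target.
Total install cost: 5 + 4 = 9.
No cover costs less than 9.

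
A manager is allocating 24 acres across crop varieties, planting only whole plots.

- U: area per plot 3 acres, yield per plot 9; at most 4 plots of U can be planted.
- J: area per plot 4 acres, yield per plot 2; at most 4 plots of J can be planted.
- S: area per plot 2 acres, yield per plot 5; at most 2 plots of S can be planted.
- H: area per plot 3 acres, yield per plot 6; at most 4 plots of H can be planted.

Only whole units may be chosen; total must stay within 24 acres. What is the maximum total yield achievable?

60

This is a bounded integer knapsack.
4×U, 1×S, and 3×H: area 23 ≤ 24, yield 4·9 + 1·5 + 3·6 = 59.
4×U and 4×H: area 24 ≤ 24, yield 4·9 + 4·6 = 60.
Best is 60.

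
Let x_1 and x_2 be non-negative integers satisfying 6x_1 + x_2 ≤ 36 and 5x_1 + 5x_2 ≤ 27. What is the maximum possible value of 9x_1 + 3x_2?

Relaxing integrality, the LP optimum is 48.60 at (x_1,x_2) = (5.4, 0), which is not an integer point.
(x_1,x_2)=(5,0): 6·5+1·0=30≤36, 5·5+5·0=25≤27, objective 45.
(x_1,x_2)=(4,1): 6·4+1·1=25≤36, 5·4+5·1=25≤27, objective 39.
(x_1,x_2)=(4,0): 6·4+1·0=24≤36, 5·4+5·0=20≤27, objective 36.
Maximum is 45 at (x_1,x_2)=(5,0).

45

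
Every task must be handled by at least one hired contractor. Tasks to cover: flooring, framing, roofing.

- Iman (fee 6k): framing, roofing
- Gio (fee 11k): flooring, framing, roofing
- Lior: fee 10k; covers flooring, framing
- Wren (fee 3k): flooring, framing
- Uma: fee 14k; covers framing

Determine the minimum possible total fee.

9

Choose Iman and Wren: together they cover flooring, framing, roofing — every task.
Total fee: 6 + 3 = 9.
No cover costs less than 9.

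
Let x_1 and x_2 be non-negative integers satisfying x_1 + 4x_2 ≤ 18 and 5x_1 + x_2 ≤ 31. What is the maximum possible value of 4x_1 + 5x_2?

(x_1,x_2)=(5,3): 1·5+4·3=17≤18, 5·5+1·3=28≤31, objective 35.
(x_1,x_2)=(4,3): 1·4+4·3=16≤18, 5·4+1·3=23≤31, objective 31.
(x_1,x_2)=(5,2): 1·5+4·2=13≤18, 5·5+1·2=27≤31, objective 30.
(x_1,x_2)=(4,2): 1·4+4·2=12≤18, 5·4+1·2=22≤31, objective 26.
No feasible integer point exceeds 35.

35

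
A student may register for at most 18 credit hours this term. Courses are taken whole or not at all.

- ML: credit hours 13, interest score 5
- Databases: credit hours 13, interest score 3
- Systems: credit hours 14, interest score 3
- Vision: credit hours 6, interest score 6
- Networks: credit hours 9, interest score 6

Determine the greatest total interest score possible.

Vision: credit hours 6 ≤ 18, interest score 6.
Vision + Networks: credit hours 6 + 9 = 15 ≤ 18, interest score 6 + 6 = 12.
Best is Vision and Networks with total interest score 12.

12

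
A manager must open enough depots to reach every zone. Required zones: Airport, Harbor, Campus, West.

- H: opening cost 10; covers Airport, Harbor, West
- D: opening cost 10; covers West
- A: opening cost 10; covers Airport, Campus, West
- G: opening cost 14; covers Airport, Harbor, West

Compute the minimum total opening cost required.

Choose H and A: together they cover Airport, Harbor, Campus, West — every zone.
Total opening cost: 10 + 10 = 20.
No cover costs less than 20.

20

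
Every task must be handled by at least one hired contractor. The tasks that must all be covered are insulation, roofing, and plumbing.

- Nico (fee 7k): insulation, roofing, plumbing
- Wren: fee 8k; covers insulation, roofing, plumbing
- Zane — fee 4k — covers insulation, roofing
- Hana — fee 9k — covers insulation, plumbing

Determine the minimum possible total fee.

7

The greedy cost-per-new-task heuristic would pick Zane and Nico for 11, but a cheaper cover exists.
Nico alone covers insulation, roofing, plumbing — every task.
Total fee: 7.
No cover costs less than 7.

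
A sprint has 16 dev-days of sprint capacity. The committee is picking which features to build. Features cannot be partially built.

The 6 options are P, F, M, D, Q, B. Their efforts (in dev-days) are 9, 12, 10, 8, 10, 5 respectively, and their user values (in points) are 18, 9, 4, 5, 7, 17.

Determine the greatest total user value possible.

Allowing fractional choices, the relaxed optimum would be about 36.5, but features are indivisible.
D + B: effort 8 + 5 = 13 ≤ 16, user value 5 + 17 = 22.
Q + B: effort 10 + 5 = 15 ≤ 16, user value 7 + 17 = 24.
P + B: effort 9 + 5 = 14 ≤ 16, user value 18 + 17 = 35.
Best is P and B with total user value 35.

35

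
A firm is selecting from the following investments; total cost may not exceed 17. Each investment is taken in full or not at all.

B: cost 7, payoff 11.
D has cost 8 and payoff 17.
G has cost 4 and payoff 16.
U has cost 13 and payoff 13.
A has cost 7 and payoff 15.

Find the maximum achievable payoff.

33

Take D and G: cost 8 + 4 = 12 ≤ 17, payoff 17 + 16 = 33.
No other feasible combination does better.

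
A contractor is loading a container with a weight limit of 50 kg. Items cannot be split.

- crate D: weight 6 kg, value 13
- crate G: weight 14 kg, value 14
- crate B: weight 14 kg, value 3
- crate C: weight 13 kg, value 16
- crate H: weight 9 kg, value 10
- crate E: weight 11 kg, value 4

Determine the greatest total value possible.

53

Take crate D, crate G, crate C, and crate H: weight 6 + 14 + 13 + 9 = 42 ≤ 50, value 13 + 14 + 16 + 10 = 53.
No other feasible combination does better.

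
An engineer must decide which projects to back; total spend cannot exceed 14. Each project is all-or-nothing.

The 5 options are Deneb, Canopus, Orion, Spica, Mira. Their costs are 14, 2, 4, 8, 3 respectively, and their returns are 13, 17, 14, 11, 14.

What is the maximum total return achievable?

This is an integer program with binary decision variables.
Take Canopus, Orion, and Mira: cost 2 + 4 + 3 = 9 ≤ 14, return 17 + 14 + 14 = 45.
No other feasible combination does better.

45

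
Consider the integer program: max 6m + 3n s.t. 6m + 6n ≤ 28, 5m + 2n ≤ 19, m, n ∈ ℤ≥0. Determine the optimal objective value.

(m,n)=(3,1) is feasible, giving 21.
(m,n)=(3,0) is feasible, giving 18.
The best lattice point is (3,1), giving 21.

21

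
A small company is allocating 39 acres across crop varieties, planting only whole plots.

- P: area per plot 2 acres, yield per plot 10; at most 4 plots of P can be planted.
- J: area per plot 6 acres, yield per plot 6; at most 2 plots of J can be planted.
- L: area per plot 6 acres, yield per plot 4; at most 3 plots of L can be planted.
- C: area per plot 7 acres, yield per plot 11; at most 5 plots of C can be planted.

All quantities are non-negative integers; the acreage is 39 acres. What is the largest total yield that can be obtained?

84

Take 4×P and 4×C: area 36 ≤ 39, yield 4·10 + 4·11 = 84.
P has the best ratio (10/2) and is taken to its limit of 4; remaining capacity is filled optimally with the others.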